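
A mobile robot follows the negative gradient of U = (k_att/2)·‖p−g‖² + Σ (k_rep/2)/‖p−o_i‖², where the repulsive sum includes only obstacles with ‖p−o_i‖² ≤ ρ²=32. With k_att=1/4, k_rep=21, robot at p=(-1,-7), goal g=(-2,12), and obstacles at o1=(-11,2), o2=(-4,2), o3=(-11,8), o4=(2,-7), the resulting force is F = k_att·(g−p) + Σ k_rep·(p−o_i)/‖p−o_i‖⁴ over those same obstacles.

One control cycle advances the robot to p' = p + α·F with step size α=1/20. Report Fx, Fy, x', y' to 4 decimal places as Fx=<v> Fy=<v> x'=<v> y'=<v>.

F_att = 1/4·(g−p) = 1/4·(-1,19) = (-0.2500,4.7500)
o1: d²=181 > ρ²=32 → inactive
o2: d²=90 > ρ²=32 → inactive
o3: d²=325 > ρ²=32 → inactive
o4: d²=9 ≤ ρ²=32; F_rep = 21·(-3,0)/9² = (-0.7778,0.0000)
F = F_att + ΣF_rep = (-1.0278,4.7500)
p' = p + 1/20·F = (-1.0514,-6.7625)

Fx=-1.0278 Fy=4.7500 x'=-1.0514 y'=-6.7625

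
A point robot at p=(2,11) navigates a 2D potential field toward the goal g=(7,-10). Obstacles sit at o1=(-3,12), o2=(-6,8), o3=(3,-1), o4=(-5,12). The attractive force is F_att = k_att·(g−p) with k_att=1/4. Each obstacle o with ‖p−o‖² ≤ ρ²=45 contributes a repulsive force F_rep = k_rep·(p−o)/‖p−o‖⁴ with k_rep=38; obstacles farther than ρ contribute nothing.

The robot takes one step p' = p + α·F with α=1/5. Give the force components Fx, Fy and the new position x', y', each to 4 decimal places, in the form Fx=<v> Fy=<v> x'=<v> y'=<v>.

Fx=1.5311 Fy=-5.3062 x'=2.3062 y'=9.9388

F_att = 1/4·(g−p) = 1/4·(5,-21) = (1.2500,-5.2500)
o1: d²=26 ≤ ρ²=45; F_rep = 38·(5,-1)/26² = (0.2811,-0.0562)
o2: d²=73 > ρ²=45 → inactive
o3: d²=145 > ρ²=45 → inactive
o4: d²=50 > ρ²=45 → inactive
F = F_att + ΣF_rep = (1.5311,-5.3062)
p' = p + 1/5·F = (2.3062,9.9388)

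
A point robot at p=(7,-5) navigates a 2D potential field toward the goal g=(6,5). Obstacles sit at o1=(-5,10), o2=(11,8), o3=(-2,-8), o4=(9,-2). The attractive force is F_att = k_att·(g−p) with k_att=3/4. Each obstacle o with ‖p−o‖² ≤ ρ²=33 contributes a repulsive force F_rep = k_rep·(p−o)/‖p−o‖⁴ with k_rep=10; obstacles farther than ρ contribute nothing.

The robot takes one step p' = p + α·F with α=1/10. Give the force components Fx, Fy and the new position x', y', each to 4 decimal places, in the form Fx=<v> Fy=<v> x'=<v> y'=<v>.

F_att = 3/4·(g−p) = 3/4·(-1,10) = (-0.7500,7.5000)
o1: d²=369 > ρ²=33 → inactive
o2: d²=185 > ρ²=33 → inactive
o3: d²=90 > ρ²=33 → inactive
o4: d²=13 ≤ ρ²=33; F_rep = 10·(-2,-3)/13² = (-0.1183,-0.1775)
F = F_att + ΣF_rep = (-0.8683,7.3225)
p' = p + 1/10·F = (6.9132,-4.2678)

Fx=-0.8683 Fy=7.3225 x'=6.9132 y'=-4.2678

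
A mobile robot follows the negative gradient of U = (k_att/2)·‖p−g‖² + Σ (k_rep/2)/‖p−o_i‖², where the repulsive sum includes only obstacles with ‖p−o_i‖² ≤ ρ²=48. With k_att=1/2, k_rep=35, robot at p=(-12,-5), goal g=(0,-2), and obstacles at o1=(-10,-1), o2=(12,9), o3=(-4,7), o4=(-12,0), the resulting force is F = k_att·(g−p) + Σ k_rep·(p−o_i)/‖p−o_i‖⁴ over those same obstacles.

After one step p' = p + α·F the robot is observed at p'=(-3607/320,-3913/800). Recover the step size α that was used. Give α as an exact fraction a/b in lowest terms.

F_att = 1/2·(g−p) = 1/2·(12,3) = (6.0000,1.5000)
o1: d²=20 ≤ ρ²=48; F_rep = 35·(-2,-4)/20² = (-0.1750,-0.3500)
o2: d²=772 > ρ²=48 → inactive
o3: d²=208 > ρ²=48 → inactive
o4: d²=25 ≤ ρ²=48; F_rep = 35·(0,-5)/25² = (0.0000,-0.2800)
F = F_att + ΣF_rep = (5.8250,0.8700)
Δp = p'−p = (0.7281,0.1087); α = Δx/Fx = (233/320) / (233/40) = 1/8
check: Δy/Fy = (87/800) / (87/100) = 1/8 ✓

α = 1/8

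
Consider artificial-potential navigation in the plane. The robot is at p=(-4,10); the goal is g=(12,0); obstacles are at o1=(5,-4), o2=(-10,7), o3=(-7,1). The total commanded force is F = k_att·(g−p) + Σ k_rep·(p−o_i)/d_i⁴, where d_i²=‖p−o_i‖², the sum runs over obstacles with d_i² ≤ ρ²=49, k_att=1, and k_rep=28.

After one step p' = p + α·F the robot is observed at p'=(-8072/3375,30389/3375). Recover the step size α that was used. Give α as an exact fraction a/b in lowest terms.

α = 1/10

F_att = 1·(g−p) = 1·(16,-10) = (16.0000,-10.0000)
o1: d²=277 > ρ²=49 → inactive
o2: d²=45 ≤ ρ²=49; F_rep = 28·(6,3)/45² = (0.0830,0.0415)
o3: d²=90 > ρ²=49 → inactive
F = F_att + ΣF_rep = (16.0830,-9.9585)
Δp = p'−p = (1.6083,-0.9959); α = Δx/Fx = (5428/3375) / (10856/675) = 1/10
check: Δy/Fy = (-3361/3375) / (-6722/675) = 1/10 ✓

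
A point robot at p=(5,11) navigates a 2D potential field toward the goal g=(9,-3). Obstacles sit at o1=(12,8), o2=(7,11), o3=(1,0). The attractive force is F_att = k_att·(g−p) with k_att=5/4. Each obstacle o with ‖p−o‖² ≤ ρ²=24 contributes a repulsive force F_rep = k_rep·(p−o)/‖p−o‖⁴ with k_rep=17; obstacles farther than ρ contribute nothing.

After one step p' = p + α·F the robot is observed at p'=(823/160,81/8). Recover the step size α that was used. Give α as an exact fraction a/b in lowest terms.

α = 1/20

F_att = 5/4·(g−p) = 5/4·(4,-14) = (5.0000,-17.5000)
o1: d²=58 > ρ²=24 → inactive
o2: d²=4 ≤ ρ²=24; F_rep = 17·(-2,0)/4² = (-2.1250,0.0000)
o3: d²=137 > ρ²=24 → inactive
F = F_att + ΣF_rep = (2.8750,-17.5000)
Δp = p'−p = (0.1437,-0.8750); α = Δx/Fx = (23/160) / (23/8) = 1/20
check: Δy/Fy = (-7/8) / (-35/2) = 1/20 ✓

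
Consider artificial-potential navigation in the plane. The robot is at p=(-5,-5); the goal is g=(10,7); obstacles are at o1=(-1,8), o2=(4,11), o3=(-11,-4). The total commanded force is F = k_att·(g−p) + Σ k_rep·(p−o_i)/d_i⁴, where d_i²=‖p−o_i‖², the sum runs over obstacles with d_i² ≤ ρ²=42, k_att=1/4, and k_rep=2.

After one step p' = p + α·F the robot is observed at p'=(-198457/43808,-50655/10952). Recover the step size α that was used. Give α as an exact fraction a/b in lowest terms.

α = 1/8

F_att = 1/4·(g−p) = 1/4·(15,12) = (3.7500,3.0000)
o1: d²=185 > ρ²=42 → inactive
o2: d²=337 > ρ²=42 → inactive
o3: d²=37 ≤ ρ²=42; F_rep = 2·(6,-1)/37² = (0.0088,-0.0015)
F = F_att + ΣF_rep = (3.7588,2.9985)
Δp = p'−p = (0.4698,0.3748); α = Δx/Fx = (20583/43808) / (20583/5476) = 1/8
check: Δy/Fy = (4105/10952) / (4105/1369) = 1/8 ✓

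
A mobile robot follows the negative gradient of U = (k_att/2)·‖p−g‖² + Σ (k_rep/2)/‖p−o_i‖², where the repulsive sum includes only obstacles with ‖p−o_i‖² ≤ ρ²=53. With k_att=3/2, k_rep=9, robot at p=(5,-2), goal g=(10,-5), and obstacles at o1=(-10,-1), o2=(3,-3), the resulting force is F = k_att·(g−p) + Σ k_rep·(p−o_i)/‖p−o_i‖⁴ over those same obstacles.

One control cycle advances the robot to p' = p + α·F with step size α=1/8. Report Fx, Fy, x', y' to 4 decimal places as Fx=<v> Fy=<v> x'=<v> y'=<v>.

F_att = 3/2·(g−p) = 3/2·(5,-3) = (7.5000,-4.5000)
o1: d²=226 > ρ²=53 → inactive
o2: d²=5 ≤ ρ²=53; F_rep = 9·(2,1)/5² = (0.7200,0.3600)
F = F_att + ΣF_rep = (8.2200,-4.1400)
p' = p + 1/8·F = (6.0275,-2.5175)

Fx=8.2200 Fy=-4.1400 x'=6.0275 y'=-2.5175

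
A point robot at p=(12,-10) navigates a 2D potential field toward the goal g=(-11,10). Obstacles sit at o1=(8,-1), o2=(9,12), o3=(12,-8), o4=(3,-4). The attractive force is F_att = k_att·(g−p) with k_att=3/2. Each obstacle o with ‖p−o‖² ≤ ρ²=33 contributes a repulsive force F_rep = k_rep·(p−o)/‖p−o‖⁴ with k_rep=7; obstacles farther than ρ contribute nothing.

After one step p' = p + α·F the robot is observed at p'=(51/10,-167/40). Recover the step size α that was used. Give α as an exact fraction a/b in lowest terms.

F_att = 3/2·(g−p) = 3/2·(-23,20) = (-34.5000,30.0000)
o1: d²=97 > ρ²=33 → inactive
o2: d²=493 > ρ²=33 → inactive
o3: d²=4 ≤ ρ²=33; F_rep = 7·(0,-2)/4² = (0.0000,-0.8750)
o4: d²=117 > ρ²=33 → inactive
F = F_att + ΣF_rep = (-34.5000,29.1250)
Δp = p'−p = (-6.9000,5.8250); α = Δx/Fx = (-69/10) / (-69/2) = 1/5
check: Δy/Fy = (233/40) / (233/8) = 1/5 ✓

α = 1/5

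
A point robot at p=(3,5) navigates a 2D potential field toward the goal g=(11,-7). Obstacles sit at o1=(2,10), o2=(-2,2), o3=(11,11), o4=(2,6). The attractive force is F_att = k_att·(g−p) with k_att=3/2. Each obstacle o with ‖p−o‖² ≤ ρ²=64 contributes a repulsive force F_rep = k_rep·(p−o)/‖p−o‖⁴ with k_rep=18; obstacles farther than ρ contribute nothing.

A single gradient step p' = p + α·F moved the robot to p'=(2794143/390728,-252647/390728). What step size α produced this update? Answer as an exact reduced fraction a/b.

F_att = 3/2·(g−p) = 3/2·(8,-12) = (12.0000,-18.0000)
o1: d²=26 ≤ ρ²=64; F_rep = 18·(1,-5)/26² = (0.0266,-0.1331)
o2: d²=34 ≤ ρ²=64; F_rep = 18·(5,3)/34² = (0.0779,0.0467)
o3: d²=100 > ρ²=64 → inactive
o4: d²=2 ≤ ρ²=64; F_rep = 18·(1,-1)/2² = (4.5000,-4.5000)
F = F_att + ΣF_rep = (16.6045,-22.5864)
Δp = p'−p = (4.1511,-5.6466); α = Δx/Fx = (1621959/390728) / (1621959/97682) = 1/4
check: Δy/Fy = (-2206287/390728) / (-2206287/97682) = 1/4 ✓

α = 1/4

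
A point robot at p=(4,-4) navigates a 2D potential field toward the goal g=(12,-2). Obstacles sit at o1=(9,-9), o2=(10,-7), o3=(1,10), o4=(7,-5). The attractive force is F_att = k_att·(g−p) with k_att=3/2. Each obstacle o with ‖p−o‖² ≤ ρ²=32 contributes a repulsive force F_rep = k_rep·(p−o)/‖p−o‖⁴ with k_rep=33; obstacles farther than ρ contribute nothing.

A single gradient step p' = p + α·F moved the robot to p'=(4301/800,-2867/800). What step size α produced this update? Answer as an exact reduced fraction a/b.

α = 1/8

F_att = 3/2·(g−p) = 3/2·(8,2) = (12.0000,3.0000)
o1: d²=50 > ρ²=32 → inactive
o2: d²=45 > ρ²=32 → inactive
o3: d²=205 > ρ²=32 → inactive
o4: d²=10 ≤ ρ²=32; F_rep = 33·(-3,1)/10² = (-0.9900,0.3300)
F = F_att + ΣF_rep = (11.0100,3.3300)
Δp = p'−p = (1.3762,0.4163); α = Δx/Fx = (1101/800) / (1101/100) = 1/8
check: Δy/Fy = (333/800) / (333/100) = 1/8 ✓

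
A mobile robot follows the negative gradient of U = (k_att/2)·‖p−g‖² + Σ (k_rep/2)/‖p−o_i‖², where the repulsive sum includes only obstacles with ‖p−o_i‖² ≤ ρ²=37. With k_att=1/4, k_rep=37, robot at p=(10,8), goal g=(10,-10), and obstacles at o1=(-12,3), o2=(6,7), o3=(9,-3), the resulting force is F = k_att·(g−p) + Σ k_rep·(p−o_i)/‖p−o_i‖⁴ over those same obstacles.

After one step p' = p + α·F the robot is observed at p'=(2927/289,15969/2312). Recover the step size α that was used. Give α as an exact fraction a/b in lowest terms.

F_att = 1/4·(g−p) = 1/4·(0,-18) = (0.0000,-4.5000)
o1: d²=509 > ρ²=37 → inactive
o2: d²=17 ≤ ρ²=37; F_rep = 37·(4,1)/17² = (0.5121,0.1280)
o3: d²=122 > ρ²=37 → inactive
F = F_att + ΣF_rep = (0.5121,-4.3720)
Δp = p'−p = (0.1280,-1.0930); α = Δx/Fx = (37/289) / (148/289) = 1/4
check: Δy/Fy = (-2527/2312) / (-2527/578) = 1/4 ✓

α = 1/4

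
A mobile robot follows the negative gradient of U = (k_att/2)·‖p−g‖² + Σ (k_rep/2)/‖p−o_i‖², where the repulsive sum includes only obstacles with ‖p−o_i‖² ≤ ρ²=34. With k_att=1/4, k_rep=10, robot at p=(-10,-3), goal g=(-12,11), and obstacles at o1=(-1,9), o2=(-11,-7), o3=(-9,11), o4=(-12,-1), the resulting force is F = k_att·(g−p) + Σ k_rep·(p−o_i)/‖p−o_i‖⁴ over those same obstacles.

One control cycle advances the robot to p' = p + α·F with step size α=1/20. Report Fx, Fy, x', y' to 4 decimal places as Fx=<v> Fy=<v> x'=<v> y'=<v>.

Fx=-0.1529 Fy=3.3259 x'=-10.0076 y'=-2.8337

F_att = 1/4·(g−p) = 1/4·(-2,14) = (-0.5000,3.5000)
o1: d²=225 > ρ²=34 → inactive
o2: d²=17 ≤ ρ²=34; F_rep = 10·(1,4)/17² = (0.0346,0.1384)
o3: d²=197 > ρ²=34 → inactive
o4: d²=8 ≤ ρ²=34; F_rep = 10·(2,-2)/8² = (0.3125,-0.3125)
F = F_att + ΣF_rep = (-0.1529,3.3259)
p' = p + 1/20·F = (-10.0076,-2.8337)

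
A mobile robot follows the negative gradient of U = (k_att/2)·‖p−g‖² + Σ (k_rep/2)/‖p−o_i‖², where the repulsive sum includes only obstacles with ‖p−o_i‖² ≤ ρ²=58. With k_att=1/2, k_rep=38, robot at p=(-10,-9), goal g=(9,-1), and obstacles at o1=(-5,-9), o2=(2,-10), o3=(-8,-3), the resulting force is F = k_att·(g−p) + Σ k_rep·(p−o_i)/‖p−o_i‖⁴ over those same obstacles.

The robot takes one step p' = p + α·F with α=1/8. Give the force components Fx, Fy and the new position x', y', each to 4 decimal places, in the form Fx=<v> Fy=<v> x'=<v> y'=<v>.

F_att = 1/2·(g−p) = 1/2·(19,8) = (9.5000,4.0000)
o1: d²=25 ≤ ρ²=58; F_rep = 38·(-5,0)/25² = (-0.3040,0.0000)
o2: d²=145 > ρ²=58 → inactive
o3: d²=40 ≤ ρ²=58; F_rep = 38·(-2,-6)/40² = (-0.0475,-0.1425)
F = F_att + ΣF_rep = (9.1485,3.8575)
p' = p + 1/8·F = (-8.8564,-8.5178)

Fx=9.1485 Fy=3.8575 x'=-8.8564 y'=-8.5178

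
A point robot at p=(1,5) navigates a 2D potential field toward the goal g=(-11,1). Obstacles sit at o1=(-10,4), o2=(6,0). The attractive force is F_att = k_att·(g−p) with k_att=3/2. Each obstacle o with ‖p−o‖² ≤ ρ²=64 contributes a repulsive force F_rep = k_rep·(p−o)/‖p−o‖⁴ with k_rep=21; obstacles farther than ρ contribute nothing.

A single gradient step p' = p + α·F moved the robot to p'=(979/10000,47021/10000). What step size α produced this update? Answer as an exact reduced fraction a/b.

F_att = 3/2·(g−p) = 3/2·(-12,-4) = (-18.0000,-6.0000)
o1: d²=122 > ρ²=64 → inactive
o2: d²=50 ≤ ρ²=64; F_rep = 21·(-5,5)/50² = (-0.0420,0.0420)
F = F_att + ΣF_rep = (-18.0420,-5.9580)
Δp = p'−p = (-0.9021,-0.2979); α = Δx/Fx = (-9021/10000) / (-9021/500) = 1/20
check: Δy/Fy = (-2979/10000) / (-2979/500) = 1/20 ✓

α = 1/20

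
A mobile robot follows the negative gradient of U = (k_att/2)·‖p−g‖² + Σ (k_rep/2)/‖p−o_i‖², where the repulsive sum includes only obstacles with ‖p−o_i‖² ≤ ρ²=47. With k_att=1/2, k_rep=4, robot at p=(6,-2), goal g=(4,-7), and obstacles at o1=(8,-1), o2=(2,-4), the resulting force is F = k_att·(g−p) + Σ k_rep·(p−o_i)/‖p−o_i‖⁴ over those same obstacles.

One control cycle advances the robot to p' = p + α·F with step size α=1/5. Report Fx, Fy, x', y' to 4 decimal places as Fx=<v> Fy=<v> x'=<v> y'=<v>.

F_att = 1/2·(g−p) = 1/2·(-2,-5) = (-1.0000,-2.5000)
o1: d²=5 ≤ ρ²=47; F_rep = 4·(-2,-1)/5² = (-0.3200,-0.1600)
o2: d²=20 ≤ ρ²=47; F_rep = 4·(4,2)/20² = (0.0400,0.0200)
F = F_att + ΣF_rep = (-1.2800,-2.6400)
p' = p + 1/5·F = (5.7440,-2.5280)

Fx=-1.2800 Fy=-2.6400 x'=5.7440 y'=-2.5280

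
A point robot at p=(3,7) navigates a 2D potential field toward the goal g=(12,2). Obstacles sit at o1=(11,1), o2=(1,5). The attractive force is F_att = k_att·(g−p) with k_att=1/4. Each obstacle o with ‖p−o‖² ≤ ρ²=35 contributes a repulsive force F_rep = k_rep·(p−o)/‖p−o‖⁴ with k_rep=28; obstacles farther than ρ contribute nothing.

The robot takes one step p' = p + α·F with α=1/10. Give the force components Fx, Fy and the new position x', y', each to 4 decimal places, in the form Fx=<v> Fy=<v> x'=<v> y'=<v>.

F_att = 1/4·(g−p) = 1/4·(9,-5) = (2.2500,-1.2500)
o1: d²=100 > ρ²=35 → inactive
o2: d²=8 ≤ ρ²=35; F_rep = 28·(2,2)/8² = (0.8750,0.8750)
F = F_att + ΣF_rep = (3.1250,-0.3750)
p' = p + 1/10·F = (3.3125,6.9625)

Fx=3.1250 Fy=-0.3750 x'=3.3125 y'=6.9625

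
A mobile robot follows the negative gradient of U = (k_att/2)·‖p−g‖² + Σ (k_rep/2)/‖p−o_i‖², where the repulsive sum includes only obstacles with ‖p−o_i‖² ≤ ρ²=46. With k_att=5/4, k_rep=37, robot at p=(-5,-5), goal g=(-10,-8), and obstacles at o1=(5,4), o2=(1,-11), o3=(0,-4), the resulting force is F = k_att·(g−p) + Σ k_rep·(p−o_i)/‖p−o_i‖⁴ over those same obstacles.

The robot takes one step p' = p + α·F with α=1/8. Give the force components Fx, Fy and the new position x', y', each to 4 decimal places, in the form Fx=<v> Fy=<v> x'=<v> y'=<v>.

Fx=-6.5237 Fy=-3.8047 x'=-5.8155 y'=-5.4756

F_att = 5/4·(g−p) = 5/4·(-5,-3) = (-6.2500,-3.7500)
o1: d²=181 > ρ²=46 → inactive
o2: d²=72 > ρ²=46 → inactive
o3: d²=26 ≤ ρ²=46; F_rep = 37·(-5,-1)/26² = (-0.2737,-0.0547)
F = F_att + ΣF_rep = (-6.5237,-3.8047)
p' = p + 1/8·F = (-5.8155,-5.4756)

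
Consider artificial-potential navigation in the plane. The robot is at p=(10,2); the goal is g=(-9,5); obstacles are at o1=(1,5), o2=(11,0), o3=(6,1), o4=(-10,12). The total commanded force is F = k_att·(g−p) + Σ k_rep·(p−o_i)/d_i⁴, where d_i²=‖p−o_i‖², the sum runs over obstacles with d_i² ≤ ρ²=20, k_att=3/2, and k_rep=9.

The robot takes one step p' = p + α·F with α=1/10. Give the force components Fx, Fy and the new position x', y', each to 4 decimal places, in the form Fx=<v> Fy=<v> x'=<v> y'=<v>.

F_att = 3/2·(g−p) = 3/2·(-19,3) = (-28.5000,4.5000)
o1: d²=90 > ρ²=20 → inactive
o2: d²=5 ≤ ρ²=20; F_rep = 9·(-1,2)/5² = (-0.3600,0.7200)
o3: d²=17 ≤ ρ²=20; F_rep = 9·(4,1)/17² = (0.1246,0.0311)
o4: d²=500 > ρ²=20 → inactive
F = F_att + ΣF_rep = (-28.7354,5.2511)
p' = p + 1/10·F = (7.1265,2.5251)

Fx=-28.7354 Fy=5.2511 x'=7.1265 y'=2.5251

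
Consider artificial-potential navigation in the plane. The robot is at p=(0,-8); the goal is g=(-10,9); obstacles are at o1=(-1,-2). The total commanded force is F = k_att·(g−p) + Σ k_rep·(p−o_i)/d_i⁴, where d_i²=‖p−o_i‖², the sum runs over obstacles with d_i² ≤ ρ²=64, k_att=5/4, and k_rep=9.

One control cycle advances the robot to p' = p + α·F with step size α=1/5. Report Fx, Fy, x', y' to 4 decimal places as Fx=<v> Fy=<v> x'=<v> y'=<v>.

Fx=-12.4934 Fy=21.2106 x'=-2.4987 y'=-3.7579

F_att = 5/4·(g−p) = 5/4·(-10,17) = (-12.5000,21.2500)
o1: d²=37 ≤ ρ²=64; F_rep = 9·(1,-6)/37² = (0.0066,-0.0394)
F = F_att + ΣF_rep = (-12.4934,21.2106)
p' = p + 1/5·F = (-2.4987,-3.7579)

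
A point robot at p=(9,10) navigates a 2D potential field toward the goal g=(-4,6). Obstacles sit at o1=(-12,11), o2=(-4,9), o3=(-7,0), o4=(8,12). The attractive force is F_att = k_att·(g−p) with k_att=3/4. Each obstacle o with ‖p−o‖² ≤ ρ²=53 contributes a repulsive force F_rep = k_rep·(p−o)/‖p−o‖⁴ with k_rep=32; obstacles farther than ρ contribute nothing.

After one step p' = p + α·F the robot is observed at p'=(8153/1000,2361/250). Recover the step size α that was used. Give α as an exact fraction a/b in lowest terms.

F_att = 3/4·(g−p) = 3/4·(-13,-4) = (-9.7500,-3.0000)
o1: d²=442 > ρ²=53 → inactive
o2: d²=170 > ρ²=53 → inactive
o3: d²=356 > ρ²=53 → inactive
o4: d²=5 ≤ ρ²=53; F_rep = 32·(1,-2)/5² = (1.2800,-2.5600)
F = F_att + ΣF_rep = (-8.4700,-5.5600)
Δp = p'−p = (-0.8470,-0.5560); α = Δx/Fx = (-847/1000) / (-847/100) = 1/10
check: Δy/Fy = (-139/250) / (-139/25) = 1/10 ✓

α = 1/10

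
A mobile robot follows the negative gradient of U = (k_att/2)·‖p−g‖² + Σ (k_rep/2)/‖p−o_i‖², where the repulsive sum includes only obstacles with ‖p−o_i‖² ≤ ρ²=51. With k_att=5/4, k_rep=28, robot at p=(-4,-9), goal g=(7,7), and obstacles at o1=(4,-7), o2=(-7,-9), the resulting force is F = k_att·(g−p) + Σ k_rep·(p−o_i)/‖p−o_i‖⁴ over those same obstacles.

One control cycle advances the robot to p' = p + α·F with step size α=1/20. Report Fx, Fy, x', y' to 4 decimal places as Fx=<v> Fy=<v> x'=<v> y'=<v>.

F_att = 5/4·(g−p) = 5/4·(11,16) = (13.7500,20.0000)
o1: d²=68 > ρ²=51 → inactive
o2: d²=9 ≤ ρ²=51; F_rep = 28·(3,0)/9² = (1.0370,0.0000)
F = F_att + ΣF_rep = (14.7870,20.0000)
p' = p + 1/20·F = (-3.2606,-8.0000)

Fx=14.7870 Fy=20.0000 x'=-3.2606 y'=-8.0000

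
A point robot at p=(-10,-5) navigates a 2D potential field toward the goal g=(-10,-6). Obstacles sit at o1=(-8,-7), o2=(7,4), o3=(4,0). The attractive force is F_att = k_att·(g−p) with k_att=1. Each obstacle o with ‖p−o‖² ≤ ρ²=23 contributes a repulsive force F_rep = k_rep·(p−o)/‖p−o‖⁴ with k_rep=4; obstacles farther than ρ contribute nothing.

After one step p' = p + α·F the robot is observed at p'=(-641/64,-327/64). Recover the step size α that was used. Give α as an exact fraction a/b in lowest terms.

α = 1/8

F_att = 1·(g−p) = 1·(0,-1) = (0.0000,-1.0000)
o1: d²=8 ≤ ρ²=23; F_rep = 4·(-2,2)/8² = (-0.1250,0.1250)
o2: d²=370 > ρ²=23 → inactive
o3: d²=221 > ρ²=23 → inactive
F = F_att + ΣF_rep = (-0.1250,-0.8750)
Δp = p'−p = (-0.0156,-0.1094); α = Δx/Fx = (-1/64) / (-1/8) = 1/8
check: Δy/Fy = (-7/64) / (-7/8) = 1/8 ✓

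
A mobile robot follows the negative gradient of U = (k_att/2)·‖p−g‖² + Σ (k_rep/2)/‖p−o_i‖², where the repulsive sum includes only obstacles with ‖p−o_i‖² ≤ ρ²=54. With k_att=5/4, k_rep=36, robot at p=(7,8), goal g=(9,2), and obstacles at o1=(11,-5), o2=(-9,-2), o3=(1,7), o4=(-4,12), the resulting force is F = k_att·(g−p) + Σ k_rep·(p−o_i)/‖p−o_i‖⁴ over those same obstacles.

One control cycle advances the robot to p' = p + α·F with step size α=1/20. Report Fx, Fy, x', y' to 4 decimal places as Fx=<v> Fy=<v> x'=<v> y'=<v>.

Fx=2.6578 Fy=-7.4737 x'=7.1329 y'=7.6263

F_att = 5/4·(g−p) = 5/4·(2,-6) = (2.5000,-7.5000)
o1: d²=185 > ρ²=54 → inactive
o2: d²=356 > ρ²=54 → inactive
o3: d²=37 ≤ ρ²=54; F_rep = 36·(6,1)/37² = (0.1578,0.0263)
o4: d²=137 > ρ²=54 → inactive
F = F_att + ΣF_rep = (2.6578,-7.4737)
p' = p + 1/20·F = (7.1329,7.6263)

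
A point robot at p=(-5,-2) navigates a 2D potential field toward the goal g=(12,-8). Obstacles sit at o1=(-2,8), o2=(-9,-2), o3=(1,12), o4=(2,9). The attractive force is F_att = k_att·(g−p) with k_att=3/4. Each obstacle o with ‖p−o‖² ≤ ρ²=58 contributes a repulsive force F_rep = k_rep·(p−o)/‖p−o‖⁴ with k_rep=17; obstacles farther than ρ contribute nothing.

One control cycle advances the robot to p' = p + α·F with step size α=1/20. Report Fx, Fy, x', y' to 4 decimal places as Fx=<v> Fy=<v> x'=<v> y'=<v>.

Fx=13.0156 Fy=-4.5000 x'=-4.3492 y'=-2.2250

F_att = 3/4·(g−p) = 3/4·(17,-6) = (12.7500,-4.5000)
o1: d²=109 > ρ²=58 → inactive
o2: d²=16 ≤ ρ²=58; F_rep = 17·(4,0)/16² = (0.2656,0.0000)
o3: d²=232 > ρ²=58 → inactive
o4: d²=170 > ρ²=58 → inactive
F = F_att + ΣF_rep = (13.0156,-4.5000)
p' = p + 1/20·F = (-4.3492,-2.2250)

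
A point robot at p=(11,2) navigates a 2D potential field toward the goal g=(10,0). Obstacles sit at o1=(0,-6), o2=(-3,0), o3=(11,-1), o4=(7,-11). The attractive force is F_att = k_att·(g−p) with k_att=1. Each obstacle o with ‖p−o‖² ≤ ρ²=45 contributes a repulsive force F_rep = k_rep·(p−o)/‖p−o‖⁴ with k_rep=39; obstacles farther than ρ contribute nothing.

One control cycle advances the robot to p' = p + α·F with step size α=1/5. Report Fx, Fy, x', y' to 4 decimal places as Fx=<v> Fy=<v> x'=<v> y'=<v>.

F_att = 1·(g−p) = 1·(-1,-2) = (-1.0000,-2.0000)
o1: d²=185 > ρ²=45 → inactive
o2: d²=200 > ρ²=45 → inactive
o3: d²=9 ≤ ρ²=45; F_rep = 39·(0,3)/9² = (0.0000,1.4444)
o4: d²=185 > ρ²=45 → inactive
F = F_att + ΣF_rep = (-1.0000,-0.5556)
p' = p + 1/5·F = (10.8000,1.8889)

Fx=-1.0000 Fy=-0.5556 x'=10.8000 y'=1.8889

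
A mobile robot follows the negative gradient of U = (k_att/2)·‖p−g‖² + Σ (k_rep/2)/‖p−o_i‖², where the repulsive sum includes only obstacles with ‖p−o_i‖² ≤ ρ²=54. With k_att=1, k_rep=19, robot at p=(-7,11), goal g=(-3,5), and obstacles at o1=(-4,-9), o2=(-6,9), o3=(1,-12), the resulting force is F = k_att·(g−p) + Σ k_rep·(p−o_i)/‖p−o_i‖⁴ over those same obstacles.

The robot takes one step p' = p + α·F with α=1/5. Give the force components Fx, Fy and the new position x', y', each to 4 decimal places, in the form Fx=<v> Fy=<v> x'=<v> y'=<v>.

F_att = 1·(g−p) = 1·(4,-6) = (4.0000,-6.0000)
o1: d²=409 > ρ²=54 → inactive
o2: d²=5 ≤ ρ²=54; F_rep = 19·(-1,2)/5² = (-0.7600,1.5200)
o3: d²=593 > ρ²=54 → inactive
F = F_att + ΣF_rep = (3.2400,-4.4800)
p' = p + 1/5·F = (-6.3520,10.1040)

Fx=3.2400 Fy=-4.4800 x'=-6.3520 y'=10.1040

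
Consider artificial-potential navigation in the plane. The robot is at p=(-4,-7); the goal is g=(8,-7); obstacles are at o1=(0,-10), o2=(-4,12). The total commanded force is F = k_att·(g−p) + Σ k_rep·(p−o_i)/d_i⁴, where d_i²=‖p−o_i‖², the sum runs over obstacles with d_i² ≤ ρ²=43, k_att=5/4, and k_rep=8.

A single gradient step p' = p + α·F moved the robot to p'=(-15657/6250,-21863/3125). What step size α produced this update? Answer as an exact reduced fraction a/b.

F_att = 5/4·(g−p) = 5/4·(12,0) = (15.0000,0.0000)
o1: d²=25 ≤ ρ²=43; F_rep = 8·(-4,3)/25² = (-0.0512,0.0384)
o2: d²=361 > ρ²=43 → inactive
F = F_att + ΣF_rep = (14.9488,0.0384)
Δp = p'−p = (1.4949,0.0038); α = Δx/Fx = (9343/6250) / (9343/625) = 1/10
check: Δy/Fy = (12/3125) / (24/625) = 1/10 ✓

α = 1/10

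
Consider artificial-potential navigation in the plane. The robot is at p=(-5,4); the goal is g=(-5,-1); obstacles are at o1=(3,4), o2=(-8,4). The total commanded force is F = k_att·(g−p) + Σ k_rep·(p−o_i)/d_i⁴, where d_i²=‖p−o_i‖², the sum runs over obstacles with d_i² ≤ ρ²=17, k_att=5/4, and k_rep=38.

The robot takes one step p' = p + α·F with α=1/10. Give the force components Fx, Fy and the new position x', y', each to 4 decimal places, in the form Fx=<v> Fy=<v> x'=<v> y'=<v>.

Fx=1.4074 Fy=-6.2500 x'=-4.8593 y'=3.3750

F_att = 5/4·(g−p) = 5/4·(0,-5) = (0.0000,-6.2500)
o1: d²=64 > ρ²=17 → inactive
o2: d²=9 ≤ ρ²=17; F_rep = 38·(3,0)/9² = (1.4074,0.0000)
F = F_att + ΣF_rep = (1.4074,-6.2500)
p' = p + 1/10·F = (-4.8593,3.3750)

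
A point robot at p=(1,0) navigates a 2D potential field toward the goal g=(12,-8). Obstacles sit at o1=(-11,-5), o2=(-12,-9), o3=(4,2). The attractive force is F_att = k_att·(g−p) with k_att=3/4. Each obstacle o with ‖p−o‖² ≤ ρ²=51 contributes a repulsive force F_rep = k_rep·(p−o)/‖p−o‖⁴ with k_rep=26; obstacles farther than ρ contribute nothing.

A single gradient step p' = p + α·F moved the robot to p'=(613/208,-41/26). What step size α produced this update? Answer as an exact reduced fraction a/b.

F_att = 3/4·(g−p) = 3/4·(11,-8) = (8.2500,-6.0000)
o1: d²=169 > ρ²=51 → inactive
o2: d²=250 > ρ²=51 → inactive
o3: d²=13 ≤ ρ²=51; F_rep = 26·(-3,-2)/13² = (-0.4615,-0.3077)
F = F_att + ΣF_rep = (7.7885,-6.3077)
Δp = p'−p = (1.9471,-1.5769); α = Δx/Fx = (405/208) / (405/52) = 1/4
check: Δy/Fy = (-41/26) / (-82/13) = 1/4 ✓

α = 1/4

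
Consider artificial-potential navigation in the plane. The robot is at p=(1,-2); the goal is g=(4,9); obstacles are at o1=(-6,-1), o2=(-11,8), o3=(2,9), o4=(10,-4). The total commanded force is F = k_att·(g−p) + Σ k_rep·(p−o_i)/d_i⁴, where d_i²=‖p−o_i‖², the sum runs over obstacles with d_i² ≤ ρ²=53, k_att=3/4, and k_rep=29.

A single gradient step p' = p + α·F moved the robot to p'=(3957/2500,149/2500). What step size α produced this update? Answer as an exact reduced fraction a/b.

α = 1/4

F_att = 3/4·(g−p) = 3/4·(3,11) = (2.2500,8.2500)
o1: d²=50 ≤ ρ²=53; F_rep = 29·(7,-1)/50² = (0.0812,-0.0116)
o2: d²=244 > ρ²=53 → inactive
o3: d²=122 > ρ²=53 → inactive
o4: d²=85 > ρ²=53 → inactive
F = F_att + ΣF_rep = (2.3312,8.2384)
Δp = p'−p = (0.5828,2.0596); α = Δx/Fx = (1457/2500) / (1457/625) = 1/4
check: Δy/Fy = (5149/2500) / (5149/625) = 1/4 ✓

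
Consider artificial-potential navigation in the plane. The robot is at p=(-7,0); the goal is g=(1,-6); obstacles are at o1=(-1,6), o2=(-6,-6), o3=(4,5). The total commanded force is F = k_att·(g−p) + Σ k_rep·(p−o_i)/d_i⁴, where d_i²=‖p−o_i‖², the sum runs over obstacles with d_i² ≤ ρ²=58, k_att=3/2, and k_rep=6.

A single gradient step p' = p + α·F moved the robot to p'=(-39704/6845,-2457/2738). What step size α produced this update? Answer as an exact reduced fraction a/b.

F_att = 3/2·(g−p) = 3/2·(8,-6) = (12.0000,-9.0000)
o1: d²=72 > ρ²=58 → inactive
o2: d²=37 ≤ ρ²=58; F_rep = 6·(-1,6)/37² = (-0.0044,0.0263)
o3: d²=146 > ρ²=58 → inactive
F = F_att + ΣF_rep = (11.9956,-8.9737)
Δp = p'−p = (1.1996,-0.8974); α = Δx/Fx = (8211/6845) / (16422/1369) = 1/10
check: Δy/Fy = (-2457/2738) / (-12285/1369) = 1/10 ✓

α = 1/10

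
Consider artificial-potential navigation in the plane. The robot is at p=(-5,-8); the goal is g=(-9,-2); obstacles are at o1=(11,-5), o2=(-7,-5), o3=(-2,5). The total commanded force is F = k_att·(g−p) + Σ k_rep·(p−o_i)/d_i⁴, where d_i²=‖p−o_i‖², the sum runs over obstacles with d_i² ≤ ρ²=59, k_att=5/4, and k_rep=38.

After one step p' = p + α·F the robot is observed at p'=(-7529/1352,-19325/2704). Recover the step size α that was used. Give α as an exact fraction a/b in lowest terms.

F_att = 5/4·(g−p) = 5/4·(-4,6) = (-5.0000,7.5000)
o1: d²=265 > ρ²=59 → inactive
o2: d²=13 ≤ ρ²=59; F_rep = 38·(2,-3)/13² = (0.4497,-0.6746)
o3: d²=178 > ρ²=59 → inactive
F = F_att + ΣF_rep = (-4.5503,6.8254)
Δp = p'−p = (-0.5688,0.8532); α = Δx/Fx = (-769/1352) / (-769/169) = 1/8
check: Δy/Fy = (2307/2704) / (2307/338) = 1/8 ✓

α = 1/8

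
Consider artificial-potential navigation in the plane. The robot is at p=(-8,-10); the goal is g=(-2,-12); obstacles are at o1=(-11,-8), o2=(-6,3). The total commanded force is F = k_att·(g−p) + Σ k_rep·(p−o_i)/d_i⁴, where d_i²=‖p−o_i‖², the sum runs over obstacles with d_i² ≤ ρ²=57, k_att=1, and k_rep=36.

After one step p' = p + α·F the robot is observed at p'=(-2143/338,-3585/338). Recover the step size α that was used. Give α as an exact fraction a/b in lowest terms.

α = 1/4

F_att = 1·(g−p) = 1·(6,-2) = (6.0000,-2.0000)
o1: d²=13 ≤ ρ²=57; F_rep = 36·(3,-2)/13² = (0.6391,-0.4260)
o2: d²=173 > ρ²=57 → inactive
F = F_att + ΣF_rep = (6.6391,-2.4260)
Δp = p'−p = (1.6598,-0.6065); α = Δx/Fx = (561/338) / (1122/169) = 1/4
check: Δy/Fy = (-205/338) / (-410/169) = 1/4 ✓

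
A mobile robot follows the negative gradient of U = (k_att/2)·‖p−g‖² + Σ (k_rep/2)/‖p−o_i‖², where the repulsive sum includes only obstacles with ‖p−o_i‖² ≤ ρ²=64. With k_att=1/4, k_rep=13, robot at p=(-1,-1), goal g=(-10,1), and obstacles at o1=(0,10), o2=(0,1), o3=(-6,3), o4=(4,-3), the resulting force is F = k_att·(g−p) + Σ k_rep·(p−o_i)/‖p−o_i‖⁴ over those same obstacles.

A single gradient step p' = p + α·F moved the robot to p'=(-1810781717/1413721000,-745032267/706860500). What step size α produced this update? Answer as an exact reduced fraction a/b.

F_att = 1/4·(g−p) = 1/4·(-9,2) = (-2.2500,0.5000)
o1: d²=122 > ρ²=64 → inactive
o2: d²=5 ≤ ρ²=64; F_rep = 13·(-1,-2)/5² = (-0.5200,-1.0400)
o3: d²=41 ≤ ρ²=64; F_rep = 13·(5,-4)/41² = (0.0387,-0.0309)
o4: d²=29 ≤ ρ²=64; F_rep = 13·(-5,2)/29² = (-0.0773,0.0309)
F = F_att + ΣF_rep = (-2.8086,-0.5400)
Δp = p'−p = (-0.2809,-0.0540); α = Δx/Fx = (-397060717/1413721000) / (-397060717/141372100) = 1/10
check: Δy/Fy = (-38171767/706860500) / (-38171767/70686050) = 1/10 ✓

α = 1/10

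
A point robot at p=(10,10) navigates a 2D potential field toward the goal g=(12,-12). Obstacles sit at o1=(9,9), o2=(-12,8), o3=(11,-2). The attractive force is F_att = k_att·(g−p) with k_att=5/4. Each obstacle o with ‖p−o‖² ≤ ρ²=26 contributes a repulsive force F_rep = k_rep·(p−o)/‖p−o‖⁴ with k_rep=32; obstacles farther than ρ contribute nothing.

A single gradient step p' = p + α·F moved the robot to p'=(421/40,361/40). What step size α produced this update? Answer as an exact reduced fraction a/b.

α = 1/20

F_att = 5/4·(g−p) = 5/4·(2,-22) = (2.5000,-27.5000)
o1: d²=2 ≤ ρ²=26; F_rep = 32·(1,1)/2² = (8.0000,8.0000)
o2: d²=488 > ρ²=26 → inactive
o3: d²=145 > ρ²=26 → inactive
F = F_att + ΣF_rep = (10.5000,-19.5000)
Δp = p'−p = (0.5250,-0.9750); α = Δx/Fx = (21/40) / (21/2) = 1/20
check: Δy/Fy = (-39/40) / (-39/2) = 1/20 ✓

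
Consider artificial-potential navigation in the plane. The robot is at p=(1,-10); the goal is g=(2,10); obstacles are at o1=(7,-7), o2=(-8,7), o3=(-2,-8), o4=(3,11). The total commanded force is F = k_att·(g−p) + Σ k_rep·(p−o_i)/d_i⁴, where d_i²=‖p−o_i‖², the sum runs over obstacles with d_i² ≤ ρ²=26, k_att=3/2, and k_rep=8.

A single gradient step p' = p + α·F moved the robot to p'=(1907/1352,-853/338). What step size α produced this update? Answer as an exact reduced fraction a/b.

α = 1/4

F_att = 3/2·(g−p) = 3/2·(1,20) = (1.5000,30.0000)
o1: d²=45 > ρ²=26 → inactive
o2: d²=370 > ρ²=26 → inactive
o3: d²=13 ≤ ρ²=26; F_rep = 8·(3,-2)/13² = (0.1420,-0.0947)
o4: d²=445 > ρ²=26 → inactive
F = F_att + ΣF_rep = (1.6420,29.9053)
Δp = p'−p = (0.4105,7.4763); α = Δx/Fx = (555/1352) / (555/338) = 1/4
check: Δy/Fy = (2527/338) / (5054/169) = 1/4 ✓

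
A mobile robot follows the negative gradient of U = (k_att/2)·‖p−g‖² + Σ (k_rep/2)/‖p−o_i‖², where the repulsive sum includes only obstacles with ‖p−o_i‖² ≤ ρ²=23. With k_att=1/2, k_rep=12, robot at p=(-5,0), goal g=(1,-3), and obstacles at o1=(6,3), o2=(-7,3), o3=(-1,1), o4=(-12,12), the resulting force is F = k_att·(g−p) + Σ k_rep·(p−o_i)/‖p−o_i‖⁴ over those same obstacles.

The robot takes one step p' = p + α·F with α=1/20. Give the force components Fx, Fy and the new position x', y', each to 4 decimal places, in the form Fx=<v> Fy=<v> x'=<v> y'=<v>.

Fx=2.9759 Fy=-1.7545 x'=-4.8512 y'=-0.0877

F_att = 1/2·(g−p) = 1/2·(6,-3) = (3.0000,-1.5000)
o1: d²=130 > ρ²=23 → inactive
o2: d²=13 ≤ ρ²=23; F_rep = 12·(2,-3)/13² = (0.1420,-0.2130)
o3: d²=17 ≤ ρ²=23; F_rep = 12·(-4,-1)/17² = (-0.1661,-0.0415)
o4: d²=193 > ρ²=23 → inactive
F = F_att + ΣF_rep = (2.9759,-1.7545)
p' = p + 1/20·F = (-4.8512,-0.0877)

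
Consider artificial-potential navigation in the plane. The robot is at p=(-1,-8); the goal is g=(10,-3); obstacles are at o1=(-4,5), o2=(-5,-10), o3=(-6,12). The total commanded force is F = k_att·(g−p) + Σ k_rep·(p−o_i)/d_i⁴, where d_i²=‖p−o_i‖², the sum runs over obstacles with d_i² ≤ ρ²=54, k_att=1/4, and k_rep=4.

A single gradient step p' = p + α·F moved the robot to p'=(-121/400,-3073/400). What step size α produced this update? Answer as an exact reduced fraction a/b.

F_att = 1/4·(g−p) = 1/4·(11,5) = (2.7500,1.2500)
o1: d²=178 > ρ²=54 → inactive
o2: d²=20 ≤ ρ²=54; F_rep = 4·(4,2)/20² = (0.0400,0.0200)
o3: d²=425 > ρ²=54 → inactive
F = F_att + ΣF_rep = (2.7900,1.2700)
Δp = p'−p = (0.6975,0.3175); α = Δx/Fx = (279/400) / (279/100) = 1/4
check: Δy/Fy = (127/400) / (127/100) = 1/4 ✓

α = 1/4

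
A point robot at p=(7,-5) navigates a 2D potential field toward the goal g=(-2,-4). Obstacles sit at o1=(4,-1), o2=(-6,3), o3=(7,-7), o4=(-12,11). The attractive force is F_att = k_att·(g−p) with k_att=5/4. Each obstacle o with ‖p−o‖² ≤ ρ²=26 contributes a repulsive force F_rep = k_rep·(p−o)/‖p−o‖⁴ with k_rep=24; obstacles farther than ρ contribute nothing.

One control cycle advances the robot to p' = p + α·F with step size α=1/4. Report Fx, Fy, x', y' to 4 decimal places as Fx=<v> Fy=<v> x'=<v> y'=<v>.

Fx=-11.1348 Fy=4.0964 x'=4.2163 y'=-3.9759

F_att = 5/4·(g−p) = 5/4·(-9,1) = (-11.2500,1.2500)
o1: d²=25 ≤ ρ²=26; F_rep = 24·(3,-4)/25² = (0.1152,-0.1536)
o2: d²=233 > ρ²=26 → inactive
o3: d²=4 ≤ ρ²=26; F_rep = 24·(0,2)/4² = (0.0000,3.0000)
o4: d²=617 > ρ²=26 → inactive
F = F_att + ΣF_rep = (-11.1348,4.0964)
p' = p + 1/4·F = (4.2163,-3.9759)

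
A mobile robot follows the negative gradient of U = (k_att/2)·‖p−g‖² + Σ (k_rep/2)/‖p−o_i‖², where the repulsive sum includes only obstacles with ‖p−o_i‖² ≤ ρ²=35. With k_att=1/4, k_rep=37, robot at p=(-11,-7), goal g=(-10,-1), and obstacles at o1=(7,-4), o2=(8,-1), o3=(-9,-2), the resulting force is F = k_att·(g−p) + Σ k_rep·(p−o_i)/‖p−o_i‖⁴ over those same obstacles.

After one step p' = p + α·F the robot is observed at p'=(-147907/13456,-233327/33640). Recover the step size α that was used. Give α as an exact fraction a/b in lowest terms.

α = 1/20

F_att = 1/4·(g−p) = 1/4·(1,6) = (0.2500,1.5000)
o1: d²=333 > ρ²=35 → inactive
o2: d²=397 > ρ²=35 → inactive
o3: d²=29 ≤ ρ²=35; F_rep = 37·(-2,-5)/29² = (-0.0880,-0.2200)
F = F_att + ΣF_rep = (0.1620,1.2800)
Δp = p'−p = (0.0081,0.0640); α = Δx/Fx = (109/13456) / (545/3364) = 1/20
check: Δy/Fy = (2153/33640) / (2153/1682) = 1/20 ✓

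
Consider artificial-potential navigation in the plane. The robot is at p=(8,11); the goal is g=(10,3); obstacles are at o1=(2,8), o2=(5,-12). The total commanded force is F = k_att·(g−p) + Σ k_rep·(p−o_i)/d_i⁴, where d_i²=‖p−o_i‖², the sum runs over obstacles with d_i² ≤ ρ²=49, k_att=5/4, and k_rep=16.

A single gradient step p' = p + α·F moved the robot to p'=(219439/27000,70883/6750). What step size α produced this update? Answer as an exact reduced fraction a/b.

F_att = 5/4·(g−p) = 5/4·(2,-8) = (2.5000,-10.0000)
o1: d²=45 ≤ ρ²=49; F_rep = 16·(6,3)/45² = (0.0474,0.0237)
o2: d²=538 > ρ²=49 → inactive
F = F_att + ΣF_rep = (2.5474,-9.9763)
Δp = p'−p = (0.1274,-0.4988); α = Δx/Fx = (3439/27000) / (3439/1350) = 1/20
check: Δy/Fy = (-3367/6750) / (-6734/675) = 1/20 ✓

α = 1/20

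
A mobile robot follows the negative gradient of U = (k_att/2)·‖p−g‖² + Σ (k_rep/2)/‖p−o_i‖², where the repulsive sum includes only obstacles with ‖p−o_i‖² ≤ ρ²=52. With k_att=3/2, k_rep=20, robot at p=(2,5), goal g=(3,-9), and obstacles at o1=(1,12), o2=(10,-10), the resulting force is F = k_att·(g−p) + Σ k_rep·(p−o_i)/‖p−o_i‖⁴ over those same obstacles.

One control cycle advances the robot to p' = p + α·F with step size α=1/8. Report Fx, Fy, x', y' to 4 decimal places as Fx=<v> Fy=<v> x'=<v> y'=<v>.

Fx=1.5080 Fy=-21.0560 x'=2.1885 y'=2.3680

F_att = 3/2·(g−p) = 3/2·(1,-14) = (1.5000,-21.0000)
o1: d²=50 ≤ ρ²=52; F_rep = 20·(1,-7)/50² = (0.0080,-0.0560)
o2: d²=289 > ρ²=52 → inactive
F = F_att + ΣF_rep = (1.5080,-21.0560)
p' = p + 1/8·F = (2.1885,2.3680)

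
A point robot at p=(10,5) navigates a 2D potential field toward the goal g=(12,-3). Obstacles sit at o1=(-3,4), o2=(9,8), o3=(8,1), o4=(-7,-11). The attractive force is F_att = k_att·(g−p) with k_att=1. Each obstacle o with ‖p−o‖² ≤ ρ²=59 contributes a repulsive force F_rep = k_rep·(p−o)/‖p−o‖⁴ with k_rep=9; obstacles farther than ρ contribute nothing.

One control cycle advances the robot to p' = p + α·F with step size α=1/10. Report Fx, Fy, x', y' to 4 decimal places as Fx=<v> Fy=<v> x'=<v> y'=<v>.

F_att = 1·(g−p) = 1·(2,-8) = (2.0000,-8.0000)
o1: d²=170 > ρ²=59 → inactive
o2: d²=10 ≤ ρ²=59; F_rep = 9·(1,-3)/10² = (0.0900,-0.2700)
o3: d²=20 ≤ ρ²=59; F_rep = 9·(2,4)/20² = (0.0450,0.0900)
o4: d²=545 > ρ²=59 → inactive
F = F_att + ΣF_rep = (2.1350,-8.1800)
p' = p + 1/10·F = (10.2135,4.1820)

Fx=2.1350 Fy=-8.1800 x'=10.2135 y'=4.1820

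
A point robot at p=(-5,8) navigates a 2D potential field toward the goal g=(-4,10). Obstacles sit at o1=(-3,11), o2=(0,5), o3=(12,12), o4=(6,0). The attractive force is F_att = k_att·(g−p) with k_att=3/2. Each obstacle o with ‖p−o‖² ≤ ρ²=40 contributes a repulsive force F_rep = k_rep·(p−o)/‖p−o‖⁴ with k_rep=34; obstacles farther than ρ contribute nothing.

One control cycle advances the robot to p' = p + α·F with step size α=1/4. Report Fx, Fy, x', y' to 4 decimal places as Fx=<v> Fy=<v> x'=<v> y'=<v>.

F_att = 3/2·(g−p) = 3/2·(1,2) = (1.5000,3.0000)
o1: d²=13 ≤ ρ²=40; F_rep = 34·(-2,-3)/13² = (-0.4024,-0.6036)
o2: d²=34 ≤ ρ²=40; F_rep = 34·(-5,3)/34² = (-0.1471,0.0882)
o3: d²=305 > ρ²=40 → inactive
o4: d²=185 > ρ²=40 → inactive
F = F_att + ΣF_rep = (0.9506,2.4847)
p' = p + 1/4·F = (-4.7624,8.6212)

Fx=0.9506 Fy=2.4847 x'=-4.7624 y'=8.6212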